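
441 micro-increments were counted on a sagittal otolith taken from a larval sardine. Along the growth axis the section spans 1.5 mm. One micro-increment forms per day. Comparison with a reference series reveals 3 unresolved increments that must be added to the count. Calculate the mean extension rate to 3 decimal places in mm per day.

0.003 mm per day

Adjusted count: 441 + 3 = 444 micro-increments.
Mean rate = 1.5 mm / 444 days ≈ 0.003 mm per day.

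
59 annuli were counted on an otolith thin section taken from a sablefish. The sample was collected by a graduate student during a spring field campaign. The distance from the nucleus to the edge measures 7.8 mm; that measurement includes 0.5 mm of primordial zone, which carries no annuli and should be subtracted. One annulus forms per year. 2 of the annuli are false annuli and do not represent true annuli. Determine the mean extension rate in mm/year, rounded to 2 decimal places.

Adjusted count: 59 − 2 = 57 annuli.
The growth record spans 7.8 − 0.5 = 7.3 mm.
Mean rate = 7.3 mm / 57 years ≈ 0.13 mm/year.

0.13 mm/year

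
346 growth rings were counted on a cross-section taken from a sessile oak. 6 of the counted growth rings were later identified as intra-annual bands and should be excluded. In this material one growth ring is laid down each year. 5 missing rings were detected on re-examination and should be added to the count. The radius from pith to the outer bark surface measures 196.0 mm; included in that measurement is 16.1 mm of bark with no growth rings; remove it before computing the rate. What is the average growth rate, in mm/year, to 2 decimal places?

0.52 mm/year

After corrections the count is 346 − 6 + 5 = 345 growth rings.
The growth record spans 196.0 − 16.1 = 179.9 mm.
Mean rate = 179.9 mm / 345 years ≈ 0.52 mm/year.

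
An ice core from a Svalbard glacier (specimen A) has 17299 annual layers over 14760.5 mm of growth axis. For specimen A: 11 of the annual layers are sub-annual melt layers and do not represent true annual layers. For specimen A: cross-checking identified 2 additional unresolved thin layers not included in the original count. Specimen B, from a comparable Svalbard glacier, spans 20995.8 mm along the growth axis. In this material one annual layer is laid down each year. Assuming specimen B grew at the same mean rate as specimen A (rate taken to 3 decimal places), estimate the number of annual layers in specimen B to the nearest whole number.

Specimen A: correcting the raw count gives 17299 − 11 + 2 = 17290 true annual layers.
A: 14760.5 mm over 17290 years gives 14760.5 / 17290 ≈ 0.854 mm/yr.
B spans 20995.8 / 0.854 = 24585.25 years ≈ 24585 annual layers.

24585 annual layers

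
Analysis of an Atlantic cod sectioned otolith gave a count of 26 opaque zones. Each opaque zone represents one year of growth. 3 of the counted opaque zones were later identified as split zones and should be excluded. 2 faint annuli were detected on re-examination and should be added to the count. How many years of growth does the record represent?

After corrections the count is 26 − 3 + 2 = 25 opaque zones.
One opaque zone per year makes the duration 25 years.

25 years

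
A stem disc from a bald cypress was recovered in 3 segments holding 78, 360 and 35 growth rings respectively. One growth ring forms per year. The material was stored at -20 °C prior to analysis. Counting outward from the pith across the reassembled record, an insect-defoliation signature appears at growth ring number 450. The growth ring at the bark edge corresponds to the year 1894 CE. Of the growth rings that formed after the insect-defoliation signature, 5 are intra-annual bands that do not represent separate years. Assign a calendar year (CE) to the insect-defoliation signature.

1876 CE

Total growth rings = 78 + 360 + 35 = 473.
The insect-defoliation signature sits at growth ring 450 from the pith, so 473 − 450 = 23 growth rings formed after it.
23 − 5 false = 18 true growth rings after the insect-defoliation signature.
Counting back 18 years from 1894 CE places the insect-defoliation signature in 1894 − 18 = 1876 CE.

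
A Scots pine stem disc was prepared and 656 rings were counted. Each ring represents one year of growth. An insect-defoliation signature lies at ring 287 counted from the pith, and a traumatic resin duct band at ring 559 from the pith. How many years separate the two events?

272 years

559 − 287 = 272 rings lie between the two events.
That is 272 years at one ring per year.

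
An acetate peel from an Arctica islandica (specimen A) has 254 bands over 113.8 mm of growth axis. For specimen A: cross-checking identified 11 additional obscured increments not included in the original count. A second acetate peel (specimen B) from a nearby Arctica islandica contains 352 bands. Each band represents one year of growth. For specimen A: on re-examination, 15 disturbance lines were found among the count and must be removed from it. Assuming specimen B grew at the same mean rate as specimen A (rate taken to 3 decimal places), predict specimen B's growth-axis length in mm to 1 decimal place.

160.2 mm

Specimen A: adjusted count: 254 − 15 + 11 = 250 bands.
A: 113.8 mm over 250 years gives 113.8 / 250 ≈ 0.455 mm per year.
For B, 0.455 mm/year × 352 years = 160.2 mm.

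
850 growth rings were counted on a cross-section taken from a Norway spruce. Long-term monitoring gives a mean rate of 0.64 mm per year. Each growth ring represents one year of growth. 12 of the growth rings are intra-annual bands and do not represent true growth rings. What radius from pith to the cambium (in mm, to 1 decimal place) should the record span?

536.3 mm

Correcting the raw count gives 850 − 12 = 838 true growth rings.
838 years at 0.64 mm/year gives 0.64 × 838 = 536.3 mm.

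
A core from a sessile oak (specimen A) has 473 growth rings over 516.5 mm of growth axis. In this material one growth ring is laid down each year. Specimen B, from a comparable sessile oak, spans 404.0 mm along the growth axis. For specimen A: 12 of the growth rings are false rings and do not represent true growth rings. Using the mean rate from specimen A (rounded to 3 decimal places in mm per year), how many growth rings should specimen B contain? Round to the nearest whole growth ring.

361 growth rings

Specimen A: true growth ring count = 473 − 12 = 461.
A: Mean rate = 516.5 mm / 461 years ≈ 1.120 mm/year.
B spans 404.0 / 1.120 = 360.71 years ≈ 361 growth rings.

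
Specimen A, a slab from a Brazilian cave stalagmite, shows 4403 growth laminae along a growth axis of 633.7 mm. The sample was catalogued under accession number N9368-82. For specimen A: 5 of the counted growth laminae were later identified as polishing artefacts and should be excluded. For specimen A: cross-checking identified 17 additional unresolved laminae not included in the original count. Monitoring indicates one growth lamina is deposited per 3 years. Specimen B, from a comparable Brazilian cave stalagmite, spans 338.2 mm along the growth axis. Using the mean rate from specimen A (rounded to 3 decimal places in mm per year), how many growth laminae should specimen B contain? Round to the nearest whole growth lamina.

2349 growth laminae

Specimen A: correcting the raw count gives 4403 − 5 + 17 = 4415 true growth laminae.
Specimen A: multiplying by 3 years per growth lamina: 4415 × 3 = 13245 years.
A: Extension rate ≈ 633.7 / 13245 = 0.048 mm per year.
Specimen B: 338.2 mm / 0.048 mm per year = 7045.83 years; at 3 years per growth lamina that is 7045.83 / 3 ≈ 2349 growth laminae.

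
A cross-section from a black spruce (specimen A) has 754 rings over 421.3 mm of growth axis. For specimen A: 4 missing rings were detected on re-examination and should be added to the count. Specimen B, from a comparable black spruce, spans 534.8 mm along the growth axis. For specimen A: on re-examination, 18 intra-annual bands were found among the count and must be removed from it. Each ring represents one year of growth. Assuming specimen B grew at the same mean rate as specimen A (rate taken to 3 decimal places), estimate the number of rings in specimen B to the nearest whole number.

940 rings

Specimen A: adjusted count: 754 − 18 + 4 = 740 rings.
A: Mean rate = 421.3 mm / 740 years ≈ 0.569 mm/year.
Specimen B: 534.8 mm / 0.569 mm per year = 939.89 years ≈ 940 rings.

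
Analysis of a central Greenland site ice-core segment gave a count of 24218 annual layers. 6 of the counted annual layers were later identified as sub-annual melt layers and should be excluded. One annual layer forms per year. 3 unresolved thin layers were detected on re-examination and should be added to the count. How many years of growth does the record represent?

Correcting the raw count gives 24218 − 6 + 3 = 24215 true annual layers.
With a one-to-one annual layer periodicity this is 24215 years.

24215 yr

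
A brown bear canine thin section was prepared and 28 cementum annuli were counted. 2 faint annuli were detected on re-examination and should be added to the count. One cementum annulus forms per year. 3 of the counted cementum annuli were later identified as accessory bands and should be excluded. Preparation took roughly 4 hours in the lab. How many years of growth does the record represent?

After corrections the count is 28 − 3 + 2 = 27 cementum annuli.
With a one-to-one cementum annulus periodicity this is 27 years.

27 yr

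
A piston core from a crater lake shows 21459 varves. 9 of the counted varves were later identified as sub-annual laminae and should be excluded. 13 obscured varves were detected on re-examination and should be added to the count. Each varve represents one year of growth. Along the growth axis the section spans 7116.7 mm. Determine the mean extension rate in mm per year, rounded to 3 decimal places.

0.332 mm per year

Correcting the raw count gives 21459 − 9 + 13 = 21463 true varves.
Mean rate = 7116.7 mm / 21463 years ≈ 0.332 mm per year.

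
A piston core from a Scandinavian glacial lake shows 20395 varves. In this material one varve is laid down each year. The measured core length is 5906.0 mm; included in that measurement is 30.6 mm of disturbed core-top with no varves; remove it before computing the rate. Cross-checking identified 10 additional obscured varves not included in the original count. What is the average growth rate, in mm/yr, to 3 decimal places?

After corrections the count is 20395 + 10 = 20405 varves.
Removing the 30.6 mm offcut leaves 5906.0 − 30.6 = 5875.4 mm.
Mean rate = 5875.4 mm / 20405 years ≈ 0.288 mm/yr.

0.288 mm/yr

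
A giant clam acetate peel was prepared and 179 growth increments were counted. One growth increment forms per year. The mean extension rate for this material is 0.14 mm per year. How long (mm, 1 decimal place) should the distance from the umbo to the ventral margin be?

25.1 mm

179 years of growth are recorded.
Predicted length = 0.14 mm/year × 179 years = 25.1 mm.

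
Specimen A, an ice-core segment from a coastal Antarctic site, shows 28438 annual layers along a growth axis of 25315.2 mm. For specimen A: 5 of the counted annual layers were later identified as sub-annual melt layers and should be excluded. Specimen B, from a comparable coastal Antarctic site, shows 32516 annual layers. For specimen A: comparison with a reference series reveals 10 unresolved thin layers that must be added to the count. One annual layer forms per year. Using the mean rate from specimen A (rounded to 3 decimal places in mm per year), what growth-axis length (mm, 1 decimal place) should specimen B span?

28939.2 mm

Specimen A: adjusted count: 28438 − 5 + 10 = 28443 annual layers.
A: 25315.2 mm over 28443 years gives 25315.2 / 28443 ≈ 0.890 mm/yr.
B's length ≈ 0.890 × 32516 = 28939.2 mm.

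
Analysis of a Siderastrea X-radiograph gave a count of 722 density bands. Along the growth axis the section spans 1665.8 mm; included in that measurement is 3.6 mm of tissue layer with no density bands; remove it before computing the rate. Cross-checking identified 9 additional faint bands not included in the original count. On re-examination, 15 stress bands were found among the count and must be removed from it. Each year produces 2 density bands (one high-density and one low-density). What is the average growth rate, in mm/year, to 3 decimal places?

4.643 mm/year

Adjusted count: 722 − 15 + 9 = 716 density bands.
716 density bands at 2 per year is 716 / 2 = 358 years.
The growth record spans 1665.8 − 3.6 = 1662.2 mm.
Extension rate ≈ 1662.2 / 358 = 4.643 mm/year.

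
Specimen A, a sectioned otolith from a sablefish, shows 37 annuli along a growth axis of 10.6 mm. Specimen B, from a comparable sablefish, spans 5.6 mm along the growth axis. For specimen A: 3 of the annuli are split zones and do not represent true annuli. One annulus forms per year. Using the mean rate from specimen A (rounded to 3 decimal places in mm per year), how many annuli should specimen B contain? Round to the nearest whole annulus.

Specimen A: adjusted count: 37 − 3 = 34 annuli.
A: Extension rate ≈ 10.6 / 34 = 0.312 mm per year.
B spans 5.6 / 0.312 = 17.95 years ≈ 18 annuli.

18 annuli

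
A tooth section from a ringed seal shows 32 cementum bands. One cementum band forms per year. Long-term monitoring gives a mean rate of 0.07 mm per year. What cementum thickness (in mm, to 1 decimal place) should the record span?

32 years of growth are recorded.
Predicted length = 0.07 mm/year × 32 years = 2.2 mm.

2.2 mm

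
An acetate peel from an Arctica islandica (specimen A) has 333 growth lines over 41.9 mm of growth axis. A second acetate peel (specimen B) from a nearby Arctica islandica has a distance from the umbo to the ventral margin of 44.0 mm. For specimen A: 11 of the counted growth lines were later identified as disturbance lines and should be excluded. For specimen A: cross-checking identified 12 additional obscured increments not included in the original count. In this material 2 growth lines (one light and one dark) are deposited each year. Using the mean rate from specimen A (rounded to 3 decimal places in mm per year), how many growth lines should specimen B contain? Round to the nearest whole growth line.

Specimen A: correcting the raw count gives 333 − 11 + 12 = 334 true growth lines.
Specimen A: with 2 growth lines per year, 334 / 2 = 167 years.
A: Extension rate ≈ 41.9 / 167 = 0.251 mm/year.
B spans 44.0 / 0.251 = 175.30 years; at 2 growth lines per year that is 175.30 × 2 ≈ 351 growth lines.

351 growth lines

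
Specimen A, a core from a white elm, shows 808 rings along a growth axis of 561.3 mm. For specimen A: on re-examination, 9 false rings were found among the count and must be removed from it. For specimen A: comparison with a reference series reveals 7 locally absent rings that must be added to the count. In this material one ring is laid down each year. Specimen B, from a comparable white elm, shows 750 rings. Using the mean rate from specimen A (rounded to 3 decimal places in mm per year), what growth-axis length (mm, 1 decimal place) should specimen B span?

522.0 mm

Specimen A: adjusted count: 808 − 9 + 7 = 806 rings.
A: Extension rate ≈ 561.3 / 806 = 0.696 mm per year.
For B, 0.696 mm/year × 750 years = 522.0 mm.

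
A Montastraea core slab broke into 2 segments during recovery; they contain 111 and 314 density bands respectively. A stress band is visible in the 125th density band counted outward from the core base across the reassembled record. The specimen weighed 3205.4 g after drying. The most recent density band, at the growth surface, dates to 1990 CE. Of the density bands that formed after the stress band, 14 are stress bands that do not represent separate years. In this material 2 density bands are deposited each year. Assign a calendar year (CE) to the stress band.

1847 CE

Total density bands = 111 + 314 = 425.
Between density band 125 and the growth surface there are 425 − 125 = 300 density bands.
Excluding 14 false density bands: 300 − 14 = 286.
With 2 density bands per year, 286 / 2 = 143 years.
Counting back 143 years from 1990 CE places the stress band in 1990 − 143 = 1847 CE.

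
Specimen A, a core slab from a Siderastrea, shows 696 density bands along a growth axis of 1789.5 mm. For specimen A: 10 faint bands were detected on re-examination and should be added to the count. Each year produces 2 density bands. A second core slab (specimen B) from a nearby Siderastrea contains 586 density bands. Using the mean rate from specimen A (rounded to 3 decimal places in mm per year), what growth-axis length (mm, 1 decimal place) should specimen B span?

Specimen A: true density band count = 696 + 10 = 706.
Specimen A: dividing by 2 density bands per year: 706 / 2 = 353 years.
A: Mean rate = 1789.5 mm / 353 years ≈ 5.069 mm/year.
Specimen B: 586 density bands at 2 per year is 586 / 2 = 293 years. For B, 5.069 mm/year × 293 years = 1485.2 mm.

1485.2 mm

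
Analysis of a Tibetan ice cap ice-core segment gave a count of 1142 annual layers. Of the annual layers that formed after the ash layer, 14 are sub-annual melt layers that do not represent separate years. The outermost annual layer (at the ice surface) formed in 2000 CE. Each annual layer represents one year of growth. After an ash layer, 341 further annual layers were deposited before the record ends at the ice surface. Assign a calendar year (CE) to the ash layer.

341 annual layers formed after the ash layer.
341 − 14 false = 327 true annual layers after the ash layer.
Counting back 327 years from 2000 CE places the ash layer in 2000 − 327 = 1673 CE.

1673 CE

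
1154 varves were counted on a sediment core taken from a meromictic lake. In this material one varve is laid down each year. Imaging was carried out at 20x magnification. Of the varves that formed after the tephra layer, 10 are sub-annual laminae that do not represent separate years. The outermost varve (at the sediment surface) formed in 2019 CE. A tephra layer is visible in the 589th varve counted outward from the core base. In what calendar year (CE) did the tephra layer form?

1154 − 589 = 565 varves lie beyond the tephra layer toward the sediment surface.
Removing the 10 false varves leaves 565 − 10 = 555 true varves beyond the tephra layer.
The varve at the sediment surface is 2019 CE, so the tephra layer dates to 2019 − 555 = 1464 CE.

1464 CE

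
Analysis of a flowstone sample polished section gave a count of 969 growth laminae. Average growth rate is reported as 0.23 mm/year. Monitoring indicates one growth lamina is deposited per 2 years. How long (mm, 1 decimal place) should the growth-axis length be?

445.7 mm

969 growth laminae at 2 years each span 969 × 2 = 1938 years.
Predicted length = 0.23 mm/year × 1938 years = 445.7 mm.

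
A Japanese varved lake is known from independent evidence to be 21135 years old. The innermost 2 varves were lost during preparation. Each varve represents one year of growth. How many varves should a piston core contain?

21133 varves

At one varve per year, 21135 years correspond to 21135 varves.
Subtracting the 2 varves not captured gives 21135 − 2 = 21133 varves in the record.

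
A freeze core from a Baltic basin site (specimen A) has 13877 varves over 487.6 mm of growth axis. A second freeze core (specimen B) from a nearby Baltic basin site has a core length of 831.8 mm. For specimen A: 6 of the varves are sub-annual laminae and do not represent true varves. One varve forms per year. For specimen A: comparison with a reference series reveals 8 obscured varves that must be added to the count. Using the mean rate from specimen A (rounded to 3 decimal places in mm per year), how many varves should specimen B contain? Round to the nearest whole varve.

Specimen A: after corrections the count is 13877 − 6 + 8 = 13879 varves.
A: 487.6 mm over 13879 years gives 487.6 / 13879 ≈ 0.035 mm/year.
For B, 831.8 / 0.035 = 23765.71 years ≈ 23766 varves.

23766 varves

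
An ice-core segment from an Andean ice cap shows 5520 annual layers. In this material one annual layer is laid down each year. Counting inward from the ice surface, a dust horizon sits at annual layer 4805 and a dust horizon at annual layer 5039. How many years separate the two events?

Separation: 5039 − 4805 = 234 annual layers.
At one annual layer per year, 234 years elapsed between them.

234 yr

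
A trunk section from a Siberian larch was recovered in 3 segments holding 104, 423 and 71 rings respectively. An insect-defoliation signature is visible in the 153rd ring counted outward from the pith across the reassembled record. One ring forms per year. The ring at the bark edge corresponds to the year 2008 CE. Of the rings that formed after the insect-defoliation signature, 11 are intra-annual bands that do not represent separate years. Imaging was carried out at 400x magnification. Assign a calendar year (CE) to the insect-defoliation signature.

1574 CE

Total rings = 104 + 423 + 71 = 598.
The insect-defoliation signature sits at ring 153 from the pith, so 598 − 153 = 445 rings formed after it.
Excluding 11 false rings: 445 − 11 = 434.
2008 − 434 = 1574 CE.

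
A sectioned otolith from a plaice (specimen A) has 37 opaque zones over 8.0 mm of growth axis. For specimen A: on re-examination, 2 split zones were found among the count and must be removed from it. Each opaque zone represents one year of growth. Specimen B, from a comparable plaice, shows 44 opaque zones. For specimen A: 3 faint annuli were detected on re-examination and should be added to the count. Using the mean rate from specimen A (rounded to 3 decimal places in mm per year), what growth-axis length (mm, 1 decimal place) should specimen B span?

Specimen A: adjusted count: 37 − 2 + 3 = 38 opaque zones.
A: Extension rate ≈ 8.0 / 38 = 0.211 mm/yr.
B's length ≈ 0.211 × 44 = 9.3 mm.

9.3 mm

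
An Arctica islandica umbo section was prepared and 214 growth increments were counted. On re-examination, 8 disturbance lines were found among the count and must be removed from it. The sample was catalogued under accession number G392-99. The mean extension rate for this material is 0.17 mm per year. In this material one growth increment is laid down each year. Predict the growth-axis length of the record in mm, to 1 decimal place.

35.0 mm

True growth increment count = 214 − 8 = 206.
Length ≈ 0.17 × 206 = 35.0 mm.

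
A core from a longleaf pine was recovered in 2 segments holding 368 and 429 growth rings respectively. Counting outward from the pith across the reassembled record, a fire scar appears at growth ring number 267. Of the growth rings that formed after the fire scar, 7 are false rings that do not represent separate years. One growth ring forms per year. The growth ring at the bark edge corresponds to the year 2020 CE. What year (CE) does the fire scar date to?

1497 CE

Total growth rings = 368 + 429 = 797.
The fire scar sits at growth ring 267 from the pith, so 797 − 267 = 530 growth rings formed after it.
530 − 7 false = 523 true growth rings after the fire scar.
The growth ring at the bark edge is 2020 CE, so the fire scar dates to 2020 − 523 = 1497 CE.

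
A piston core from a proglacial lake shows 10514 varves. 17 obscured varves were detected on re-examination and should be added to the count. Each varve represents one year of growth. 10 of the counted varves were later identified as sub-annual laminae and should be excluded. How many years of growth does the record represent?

10521 years

Correcting the raw count gives 10514 − 10 + 17 = 10521 true varves.
One varve per year makes the duration 10521 years.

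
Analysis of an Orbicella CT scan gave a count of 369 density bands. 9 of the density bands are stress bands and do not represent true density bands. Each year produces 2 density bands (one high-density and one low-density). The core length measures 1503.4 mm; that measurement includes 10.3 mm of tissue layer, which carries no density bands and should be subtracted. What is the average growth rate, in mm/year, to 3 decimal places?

Adjusted count: 369 − 9 = 360 density bands.
With 2 density bands per year, 360 / 2 = 180 years.
Removing the 10.3 mm offcut leaves 1503.4 − 10.3 = 1493.1 mm.
1493.1 mm over 180 years gives 1493.1 / 180 ≈ 8.295 mm/year.

8.295 mm/year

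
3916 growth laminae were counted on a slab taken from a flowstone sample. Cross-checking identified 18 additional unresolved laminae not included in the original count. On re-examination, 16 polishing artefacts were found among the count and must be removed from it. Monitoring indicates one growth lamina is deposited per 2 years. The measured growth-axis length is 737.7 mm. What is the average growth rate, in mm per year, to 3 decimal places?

After corrections the count is 3916 − 16 + 18 = 3918 growth laminae.
At 2 years per growth lamina, 3918 × 2 = 7836 years.
737.7 mm over 7836 years gives 737.7 / 7836 ≈ 0.094 mm per year.

0.094 mm per year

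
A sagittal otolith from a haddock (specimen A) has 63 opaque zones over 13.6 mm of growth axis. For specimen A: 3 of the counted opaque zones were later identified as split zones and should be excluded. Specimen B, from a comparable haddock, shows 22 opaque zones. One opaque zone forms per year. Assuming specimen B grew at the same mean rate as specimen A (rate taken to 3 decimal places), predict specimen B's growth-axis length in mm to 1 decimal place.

5.0 mm

Specimen A: adjusted count: 63 − 3 = 60 opaque zones.
A: Extension rate ≈ 13.6 / 60 = 0.227 mm per year.
B's length ≈ 0.227 × 22 = 5.0 mm.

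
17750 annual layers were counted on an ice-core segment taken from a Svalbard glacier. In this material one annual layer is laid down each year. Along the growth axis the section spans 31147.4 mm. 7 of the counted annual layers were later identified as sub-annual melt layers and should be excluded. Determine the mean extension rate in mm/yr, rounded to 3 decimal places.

1.755 mm/yr

Adjusted count: 17750 − 7 = 17743 annual layers.
Extension rate ≈ 31147.4 / 17743 = 1.755 mm/yr.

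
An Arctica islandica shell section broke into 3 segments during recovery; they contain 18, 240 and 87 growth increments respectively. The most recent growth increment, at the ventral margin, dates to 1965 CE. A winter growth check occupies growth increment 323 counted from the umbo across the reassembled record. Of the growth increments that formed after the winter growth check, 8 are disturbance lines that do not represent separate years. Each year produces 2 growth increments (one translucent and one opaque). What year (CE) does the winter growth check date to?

Total growth increments = 18 + 240 + 87 = 345.
Between growth increment 323 and the ventral margin there are 345 − 323 = 22 growth increments.
22 − 8 false = 14 true growth increments after the winter growth check.
With 2 growth increments per year, 14 / 2 = 7 years.
The growth increment at the ventral margin is 1965 CE, so the winter growth check dates to 1965 − 7 = 1958 CE.

1958 CE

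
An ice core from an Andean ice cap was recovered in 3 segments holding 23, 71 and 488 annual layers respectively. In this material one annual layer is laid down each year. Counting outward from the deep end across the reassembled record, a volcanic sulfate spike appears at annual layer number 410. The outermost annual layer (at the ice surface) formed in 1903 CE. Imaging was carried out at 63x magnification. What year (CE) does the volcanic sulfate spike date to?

1731 CE

Total annual layers = 23 + 71 + 488 = 582.
The volcanic sulfate spike sits at annual layer 410 from the deep end, so 582 − 410 = 172 annual layers formed after it.
1903 − 172 = 1731 CE.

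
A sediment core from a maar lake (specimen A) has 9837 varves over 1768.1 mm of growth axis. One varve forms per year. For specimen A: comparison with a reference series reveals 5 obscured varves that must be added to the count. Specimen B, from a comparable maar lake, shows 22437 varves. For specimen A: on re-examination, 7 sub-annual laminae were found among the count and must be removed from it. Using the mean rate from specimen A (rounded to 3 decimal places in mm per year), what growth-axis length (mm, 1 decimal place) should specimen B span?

4038.7 mm

Specimen A: correcting the raw count gives 9837 − 7 + 5 = 9835 true varves.
A: 1768.1 mm over 9835 years gives 1768.1 / 9835 ≈ 0.180 mm per year.
B's length ≈ 0.180 × 22437 = 4038.7 mm.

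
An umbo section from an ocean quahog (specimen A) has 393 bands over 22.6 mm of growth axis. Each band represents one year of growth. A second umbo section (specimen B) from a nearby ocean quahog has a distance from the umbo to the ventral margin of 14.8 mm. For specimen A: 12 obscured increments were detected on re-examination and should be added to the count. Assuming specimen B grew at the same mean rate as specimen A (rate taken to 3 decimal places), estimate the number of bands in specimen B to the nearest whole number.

Specimen A: correcting the raw count gives 393 + 12 = 405 true bands.
A: Extension rate ≈ 22.6 / 405 = 0.056 mm per year.
B spans 14.8 / 0.056 = 264.29 years ≈ 264 bands.

264 bands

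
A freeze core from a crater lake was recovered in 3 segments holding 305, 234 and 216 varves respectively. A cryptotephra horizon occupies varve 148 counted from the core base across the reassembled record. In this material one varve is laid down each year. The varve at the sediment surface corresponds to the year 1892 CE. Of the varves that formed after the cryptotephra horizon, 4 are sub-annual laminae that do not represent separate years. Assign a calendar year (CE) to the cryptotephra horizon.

1289 CE

Total varves = 305 + 234 + 216 = 755.
The cryptotephra horizon sits at varve 148 from the core base, so 755 − 148 = 607 varves formed after it.
Excluding 4 false varves: 607 − 4 = 603.
Counting back 603 years from 1892 CE places the cryptotephra horizon in 1892 − 603 = 1289 CE.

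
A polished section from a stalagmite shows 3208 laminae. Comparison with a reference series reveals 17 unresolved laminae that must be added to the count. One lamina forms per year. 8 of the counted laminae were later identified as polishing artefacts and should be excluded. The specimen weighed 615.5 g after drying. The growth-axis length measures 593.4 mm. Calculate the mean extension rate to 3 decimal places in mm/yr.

True lamina count = 3208 − 8 + 17 = 3217.
Mean rate = 593.4 mm / 3217 years ≈ 0.184 mm/yr.

0.184 mm/yr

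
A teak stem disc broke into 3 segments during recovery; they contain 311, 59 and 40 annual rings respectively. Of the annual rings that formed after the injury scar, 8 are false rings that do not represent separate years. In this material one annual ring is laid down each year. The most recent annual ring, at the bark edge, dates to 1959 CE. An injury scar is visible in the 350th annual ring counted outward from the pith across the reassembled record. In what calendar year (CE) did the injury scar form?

1907 CE

Total annual rings = 311 + 59 + 40 = 410.
410 − 350 = 60 annual rings lie beyond the injury scar toward the bark edge.
Excluding 8 false annual rings: 60 − 8 = 52.
The annual ring at the bark edge is 1959 CE, so the injury scar dates to 1959 − 52 = 1907 CE.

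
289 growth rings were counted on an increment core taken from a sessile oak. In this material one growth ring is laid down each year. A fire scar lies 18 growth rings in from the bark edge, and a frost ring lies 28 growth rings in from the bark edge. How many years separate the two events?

28 − 18 = 10 growth rings lie between the two events.
At one growth ring per year, 10 years elapsed between them.

10 yr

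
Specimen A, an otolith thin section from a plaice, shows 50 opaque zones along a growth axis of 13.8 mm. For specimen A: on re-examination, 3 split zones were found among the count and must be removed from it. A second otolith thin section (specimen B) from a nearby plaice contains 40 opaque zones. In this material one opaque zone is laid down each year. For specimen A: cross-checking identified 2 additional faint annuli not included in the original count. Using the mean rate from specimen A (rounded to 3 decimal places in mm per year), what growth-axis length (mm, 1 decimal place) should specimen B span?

11.3 mm

Specimen A: true opaque zone count = 50 − 3 + 2 = 49.
A: Mean rate = 13.8 mm / 49 years ≈ 0.282 mm/year.
B's length ≈ 0.282 × 40 = 11.3 mm.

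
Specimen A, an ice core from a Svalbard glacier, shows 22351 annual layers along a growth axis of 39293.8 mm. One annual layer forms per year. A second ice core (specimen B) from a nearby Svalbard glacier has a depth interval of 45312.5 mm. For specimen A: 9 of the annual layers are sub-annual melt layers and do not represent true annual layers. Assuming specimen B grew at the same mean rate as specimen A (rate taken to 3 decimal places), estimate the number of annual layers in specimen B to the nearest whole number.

25760 annual layers

Specimen A: correcting the raw count gives 22351 − 9 = 22342 true annual layers.
A: Mean rate = 39293.8 mm / 22342 years ≈ 1.759 mm/yr.
For B, 45312.5 / 1.759 = 25760.38 years ≈ 25760 annual layers.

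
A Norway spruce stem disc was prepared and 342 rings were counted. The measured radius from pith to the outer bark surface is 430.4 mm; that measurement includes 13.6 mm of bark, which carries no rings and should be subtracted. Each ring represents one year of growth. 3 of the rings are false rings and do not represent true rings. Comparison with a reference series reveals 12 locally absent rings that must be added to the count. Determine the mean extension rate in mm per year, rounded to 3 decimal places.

1.187 mm per year

Adjusted count: 342 − 3 + 12 = 351 rings.
Removing the 13.6 mm offcut leaves 430.4 − 13.6 = 416.8 mm.
416.8 mm over 351 years gives 416.8 / 351 ≈ 1.187 mm per year.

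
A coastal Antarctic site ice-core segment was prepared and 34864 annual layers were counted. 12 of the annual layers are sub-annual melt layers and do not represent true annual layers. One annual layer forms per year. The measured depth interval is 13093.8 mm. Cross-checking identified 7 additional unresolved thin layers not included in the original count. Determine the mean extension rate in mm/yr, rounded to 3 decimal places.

0.376 mm/yr

After corrections the count is 34864 − 12 + 7 = 34859 annual layers.
Mean rate = 13093.8 mm / 34859 years ≈ 0.376 mm/yr.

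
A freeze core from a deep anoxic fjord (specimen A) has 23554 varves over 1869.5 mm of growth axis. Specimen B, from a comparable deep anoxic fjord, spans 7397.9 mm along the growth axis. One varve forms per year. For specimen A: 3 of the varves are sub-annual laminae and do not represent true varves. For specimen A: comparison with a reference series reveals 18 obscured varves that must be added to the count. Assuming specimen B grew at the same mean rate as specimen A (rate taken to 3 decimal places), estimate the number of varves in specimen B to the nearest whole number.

Specimen A: correcting the raw count gives 23554 − 3 + 18 = 23569 true varves.
A: Mean rate = 1869.5 mm / 23569 years ≈ 0.079 mm per year.
For B, 7397.9 / 0.079 = 93644.30 years ≈ 93644 varves.

93644 varves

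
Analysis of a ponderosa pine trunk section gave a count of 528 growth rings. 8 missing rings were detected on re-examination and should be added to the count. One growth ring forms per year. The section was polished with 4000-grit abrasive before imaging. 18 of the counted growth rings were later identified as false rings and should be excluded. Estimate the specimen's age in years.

Correcting the raw count gives 528 − 18 + 8 = 518 true growth rings.
At one growth ring per year, that is 518 years.

518 yr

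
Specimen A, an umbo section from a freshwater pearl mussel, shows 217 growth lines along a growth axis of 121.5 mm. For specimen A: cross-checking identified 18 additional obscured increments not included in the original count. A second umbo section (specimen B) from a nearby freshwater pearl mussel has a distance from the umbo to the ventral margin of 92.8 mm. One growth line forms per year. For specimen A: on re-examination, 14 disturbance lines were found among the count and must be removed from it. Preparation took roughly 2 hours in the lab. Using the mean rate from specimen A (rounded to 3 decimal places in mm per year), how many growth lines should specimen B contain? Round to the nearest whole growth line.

169 growth lines

Specimen A: correcting the raw count gives 217 − 14 + 18 = 221 true growth lines.
A: Extension rate ≈ 121.5 / 221 = 0.550 mm/year.
Specimen B: 92.8 mm / 0.550 mm per year = 168.73 years ≈ 169 growth lines.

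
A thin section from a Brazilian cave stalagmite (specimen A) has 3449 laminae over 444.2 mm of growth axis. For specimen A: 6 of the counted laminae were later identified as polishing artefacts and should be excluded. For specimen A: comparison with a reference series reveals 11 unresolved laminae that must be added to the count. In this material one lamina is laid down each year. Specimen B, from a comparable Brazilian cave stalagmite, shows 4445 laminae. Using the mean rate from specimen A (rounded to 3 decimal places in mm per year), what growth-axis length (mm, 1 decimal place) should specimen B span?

573.4 mm

Specimen A: after corrections the count is 3449 − 6 + 11 = 3454 laminae.
A: 444.2 mm over 3454 years gives 444.2 / 3454 ≈ 0.129 mm/year.
For B, 0.129 mm/year × 4445 years = 573.4 mm.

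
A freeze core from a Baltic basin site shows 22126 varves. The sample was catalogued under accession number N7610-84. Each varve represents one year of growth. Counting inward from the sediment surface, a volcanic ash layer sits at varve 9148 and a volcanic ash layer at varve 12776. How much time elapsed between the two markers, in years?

12776 − 9148 = 3628 varves lie between the two events.
That is 3628 years at one varve per year.

3628 yr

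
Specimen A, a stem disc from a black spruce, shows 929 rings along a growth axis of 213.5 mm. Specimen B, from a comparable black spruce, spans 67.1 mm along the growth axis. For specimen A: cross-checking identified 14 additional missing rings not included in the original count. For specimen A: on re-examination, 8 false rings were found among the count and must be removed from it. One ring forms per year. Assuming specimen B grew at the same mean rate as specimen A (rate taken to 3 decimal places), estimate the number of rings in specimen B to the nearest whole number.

294 rings

Specimen A: correcting the raw count gives 929 − 8 + 14 = 935 true rings.
A: 213.5 mm over 935 years gives 213.5 / 935 ≈ 0.228 mm/year.
For B, 67.1 / 0.228 = 294.30 years ≈ 294 rings.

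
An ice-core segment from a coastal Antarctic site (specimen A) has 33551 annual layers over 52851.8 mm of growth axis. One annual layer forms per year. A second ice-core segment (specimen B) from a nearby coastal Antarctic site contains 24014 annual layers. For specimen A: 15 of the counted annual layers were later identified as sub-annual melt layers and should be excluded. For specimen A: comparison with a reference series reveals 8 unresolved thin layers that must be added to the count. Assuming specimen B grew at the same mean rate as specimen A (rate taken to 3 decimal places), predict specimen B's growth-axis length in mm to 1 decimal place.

Specimen A: correcting the raw count gives 33551 − 15 + 8 = 33544 true annual layers.
A: 52851.8 mm over 33544 years gives 52851.8 / 33544 ≈ 1.576 mm/yr.
B's length ≈ 1.576 × 24014 = 37846.1 mm.

37846.1 mm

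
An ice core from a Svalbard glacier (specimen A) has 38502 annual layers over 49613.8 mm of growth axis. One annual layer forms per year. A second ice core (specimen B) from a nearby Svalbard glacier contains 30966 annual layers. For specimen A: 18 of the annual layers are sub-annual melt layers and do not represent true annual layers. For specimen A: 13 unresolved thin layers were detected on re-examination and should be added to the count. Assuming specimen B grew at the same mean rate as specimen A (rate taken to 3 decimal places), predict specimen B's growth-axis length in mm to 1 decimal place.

39915.2 mm

Specimen A: adjusted count: 38502 − 18 + 13 = 38497 annual layers.
A: Mean rate = 49613.8 mm / 38497 years ≈ 1.289 mm/yr.
B's length ≈ 1.289 × 30966 = 39915.2 mm.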